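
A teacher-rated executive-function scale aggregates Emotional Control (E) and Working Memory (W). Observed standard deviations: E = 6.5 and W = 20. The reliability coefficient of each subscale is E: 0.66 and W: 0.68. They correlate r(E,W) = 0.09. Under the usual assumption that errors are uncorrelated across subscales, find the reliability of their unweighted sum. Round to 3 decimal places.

0.694

Var(E+W) = 6.5² + 20² + 2·[6.5·20·0.09] = 442.25 + 23.4 = 465.65.
Because errors are independent across components, Cov(Tᵢ,Tⱼ) = Cov(Xᵢ,Xⱼ); the off-diagonal part of the true-score variance is the same as above.
True-score variance = [6.5²·0.66 + 20²·0.68] + 23.4 = 299.885 + 23.4 = 323.285.
Reliability = 323.285 / 465.65 = 0.694.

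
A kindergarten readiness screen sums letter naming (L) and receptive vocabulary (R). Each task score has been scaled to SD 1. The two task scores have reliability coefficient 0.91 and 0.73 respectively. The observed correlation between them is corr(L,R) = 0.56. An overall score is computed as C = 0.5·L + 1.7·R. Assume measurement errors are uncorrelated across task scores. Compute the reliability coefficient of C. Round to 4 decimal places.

0.8038

Var(C) = 0.5² + 1.7² + 2·[0.85·0.56] = 3.14 + 0.952 = 4.092.
Under uncorrelated errors the observed covariances equal the true-score covariances, so only the own-variance terms attenuate.
True-score variance = [0.5²·0.91 + 1.7²·0.73] + 0.952 = 2.3372 + 0.952 = 3.2892.
Reliability = 3.2892 / 4.092 = 0.8038.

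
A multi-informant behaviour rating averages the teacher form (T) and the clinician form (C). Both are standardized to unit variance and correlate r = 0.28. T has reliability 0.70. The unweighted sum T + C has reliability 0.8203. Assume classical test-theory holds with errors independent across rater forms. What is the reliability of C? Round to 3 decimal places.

0.840

Var(T+C) = 2 + 2·0.28 = 2.560.
True-score variance = ρ_T + ρ_C + 2·0.28, so 0.8203 = (0.70 + ρ_C + 0.56) / 2.560.
ρ_C = 0.8203·2.560 − 0.70 − 0.56 = 0.840.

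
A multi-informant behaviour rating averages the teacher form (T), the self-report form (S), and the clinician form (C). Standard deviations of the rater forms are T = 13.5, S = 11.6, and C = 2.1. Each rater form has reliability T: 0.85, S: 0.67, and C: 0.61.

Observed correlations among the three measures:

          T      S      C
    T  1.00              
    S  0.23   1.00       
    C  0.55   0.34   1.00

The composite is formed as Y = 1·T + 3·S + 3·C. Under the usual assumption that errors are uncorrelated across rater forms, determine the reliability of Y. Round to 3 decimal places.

Var(Y) = 13.5² + 3²·11.6² + 3²·2.1² + 2·[3·13.5·11.6·0.23 + 3·13.5·2.1·0.55 + 9·11.6·2.1·0.34] = 1432.98 + 458.746 = 1891.73.
With uncorrelated errors the cross-covariances are all true-score covariance, so they carry over unchanged; only the diagonal terms shrink to ρᵢσᵢ².
True-score variance = [13.5²·0.85 + 3²·11.6²·0.67 + 3²·2.1²·0.61] + 458.746 = 990.52 + 458.746 = 1449.27.
Reliability = 1449.27 / 1891.73 = 0.766.

0.766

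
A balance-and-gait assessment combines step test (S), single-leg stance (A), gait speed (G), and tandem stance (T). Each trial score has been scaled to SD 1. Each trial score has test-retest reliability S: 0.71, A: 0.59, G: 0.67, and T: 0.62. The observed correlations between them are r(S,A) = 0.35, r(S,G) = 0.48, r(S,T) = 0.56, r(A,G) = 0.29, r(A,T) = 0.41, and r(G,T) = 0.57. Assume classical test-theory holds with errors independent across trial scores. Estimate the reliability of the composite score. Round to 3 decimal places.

0.849

Var(S+A+G+T) = 4 + 2·[0.35 + 0.48 + 0.56 + 0.29 + 0.41 + 0.57] = 4 + 5.32 = 9.32.
Under uncorrelated errors the observed covariances equal the true-score covariances, so only the own-variance terms attenuate.
True-score variance = [0.71 + 0.59 + 0.67 + 0.62] + 5.32 = 2.59 + 5.32 = 7.91.
Reliability = 7.91 / 9.32 = 0.849.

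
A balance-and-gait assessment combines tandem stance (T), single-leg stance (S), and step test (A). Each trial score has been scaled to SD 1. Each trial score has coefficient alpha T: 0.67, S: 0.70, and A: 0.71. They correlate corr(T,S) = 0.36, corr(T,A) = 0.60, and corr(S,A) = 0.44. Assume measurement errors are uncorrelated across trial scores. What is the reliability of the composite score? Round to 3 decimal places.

Var(T+S+A) = 3 + 2·[0.36 + 0.60 + 0.44] = 3 + 2.8 = 5.8.
Because errors are independent across components, Cov(Tᵢ,Tⱼ) = Cov(Xᵢ,Xⱼ); the off-diagonal part of the true-score variance is the same as above.
True-score variance = [0.67 + 0.70 + 0.71] + 2.8 = 2.08 + 2.8 = 4.88.
Reliability = 4.88 / 5.8 = 0.841.

0.841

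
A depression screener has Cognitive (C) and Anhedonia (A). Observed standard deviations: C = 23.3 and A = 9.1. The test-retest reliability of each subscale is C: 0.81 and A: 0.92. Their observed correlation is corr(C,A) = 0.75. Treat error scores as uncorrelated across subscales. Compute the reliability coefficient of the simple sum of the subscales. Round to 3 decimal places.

Var(C+A) = 23.3² + 9.1² + 2·[23.3·9.1·0.75] = 625.7 + 318.045 = 943.745.
Under uncorrelated errors the observed covariances equal the true-score covariances, so only the own-variance terms attenuate.
True-score variance = [23.3²·0.81 + 9.1²·0.92] + 318.045 = 515.926 + 318.045 = 833.971.
Reliability = 833.971 / 943.745 = 0.884.

0.884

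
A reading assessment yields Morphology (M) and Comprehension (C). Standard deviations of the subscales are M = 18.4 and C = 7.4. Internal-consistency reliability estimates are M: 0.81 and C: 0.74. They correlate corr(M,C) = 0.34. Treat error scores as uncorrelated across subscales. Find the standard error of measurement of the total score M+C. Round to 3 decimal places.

Var(total) = 393.32 + 92.5888 = 485.909.
True-score variance = 314.756 + 92.5888 = 407.345, so reliability = 0.8383.
Error variance = 485.909 − 407.345 = 78.564; SEM = √78.564 = 8.864.

8.864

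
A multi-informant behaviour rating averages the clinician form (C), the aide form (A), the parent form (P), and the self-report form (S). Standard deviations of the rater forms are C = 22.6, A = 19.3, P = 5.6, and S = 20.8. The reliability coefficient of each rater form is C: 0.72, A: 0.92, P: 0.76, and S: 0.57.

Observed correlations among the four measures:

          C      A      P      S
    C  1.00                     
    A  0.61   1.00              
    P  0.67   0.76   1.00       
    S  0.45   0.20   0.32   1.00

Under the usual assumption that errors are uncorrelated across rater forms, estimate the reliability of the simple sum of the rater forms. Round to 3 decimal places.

0.872

Var(C+A+P+S) = 22.6² + 19.3² + 5.6² + 20.8² + 2·[22.6·19.3·0.61 + 22.6·5.6·0.67 + 22.6·20.8·0.45 + 19.3·5.6·0.76 + 19.3·20.8·0.20 + 5.6·20.8·0.32] = 1347.25 + 1524.21 = 2871.46.
Because errors are independent across components, Cov(Tᵢ,Tⱼ) = Cov(Xᵢ,Xⱼ); the off-diagonal part of the true-score variance is the same as above.
True-score variance = [22.6²·0.72 + 19.3²·0.92 + 5.6²·0.76 + 20.8²·0.57] + 1524.21 = 980.876 + 1524.21 = 2505.08.
Reliability = 2505.08 / 2871.46 = 0.872.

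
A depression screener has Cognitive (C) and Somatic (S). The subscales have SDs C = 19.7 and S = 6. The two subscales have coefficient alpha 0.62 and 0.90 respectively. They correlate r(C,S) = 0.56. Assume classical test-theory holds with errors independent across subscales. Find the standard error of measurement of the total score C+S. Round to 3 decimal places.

Var(total) = 424.09 + 132.384 = 556.474.
True-score variance = 273.016 + 132.384 = 405.4, so reliability = 0.7285.
Error variance = 556.474 − 405.4 = 151.074; SEM = √151.074 = 12.291.

12.291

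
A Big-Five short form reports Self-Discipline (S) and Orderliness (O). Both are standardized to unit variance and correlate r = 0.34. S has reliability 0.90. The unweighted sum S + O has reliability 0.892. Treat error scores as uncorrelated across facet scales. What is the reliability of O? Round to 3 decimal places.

0.811

Var(S+O) = 2 + 2·0.34 = 2.680.
True-score variance = ρ_S + ρ_O + 2·0.34, so 0.892 = (0.90 + ρ_O + 0.68) / 2.680.
ρ_O = 0.892·2.680 − 0.90 − 0.68 = 0.811.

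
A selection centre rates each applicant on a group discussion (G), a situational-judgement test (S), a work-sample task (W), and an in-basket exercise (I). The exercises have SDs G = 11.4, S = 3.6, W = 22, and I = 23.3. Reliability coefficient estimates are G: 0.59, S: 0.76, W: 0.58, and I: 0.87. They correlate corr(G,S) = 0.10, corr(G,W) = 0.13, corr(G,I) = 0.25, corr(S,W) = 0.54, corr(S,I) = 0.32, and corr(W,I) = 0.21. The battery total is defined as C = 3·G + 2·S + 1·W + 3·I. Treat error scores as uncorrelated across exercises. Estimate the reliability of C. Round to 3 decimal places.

0.855

Var(C) = 3²·11.4² + 2²·3.6² + 22² + 3²·23.3² + 2·[6·11.4·3.6·0.10 + 3·11.4·22·0.13 + 9·11.4·23.3·0.25 + 2·3.6·22·0.54 + 6·3.6·23.3·0.32 + 3·22·23.3·0.21] = 6591.49 + 2579.21 = 9170.7.
Because errors are independent across components, Cov(Tᵢ,Tⱼ) = Cov(Xᵢ,Xⱼ); the off-diagonal part of the true-score variance is the same as above.
True-score variance = [3²·11.4²·0.59 + 2²·3.6²·0.76 + 22²·0.58 + 3²·23.3²·0.87] + 2579.21 = 5261.03 + 2579.21 = 7840.24.
Reliability = 7840.24 / 9170.7 = 0.855.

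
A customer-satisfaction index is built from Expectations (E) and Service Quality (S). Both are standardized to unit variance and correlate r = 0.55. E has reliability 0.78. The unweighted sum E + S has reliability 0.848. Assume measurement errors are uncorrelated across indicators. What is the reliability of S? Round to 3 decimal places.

0.749

Var(E+S) = 2 + 2·0.55 = 3.100.
True-score variance = ρ_E + ρ_S + 2·0.55, so 0.848 = (0.78 + ρ_S + 1.10) / 3.100.
ρ_S = 0.848·3.100 − 0.78 − 1.10 = 0.749.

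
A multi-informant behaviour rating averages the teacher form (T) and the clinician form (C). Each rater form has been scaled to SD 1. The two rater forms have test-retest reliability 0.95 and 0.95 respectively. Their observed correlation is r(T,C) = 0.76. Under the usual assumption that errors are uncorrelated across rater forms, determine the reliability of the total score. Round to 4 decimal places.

Var(T+C) = 2 + 2·[0.76] = 2 + 1.52 = 3.52.
Because errors are independent across components, Cov(Tᵢ,Tⱼ) = Cov(Xᵢ,Xⱼ); the off-diagonal part of the true-score variance is the same as above.
True-score variance = [0.95 + 0.95] + 1.52 = 1.9 + 1.52 = 3.42.
Reliability = 3.42 / 3.52 = 0.9716.

0.9716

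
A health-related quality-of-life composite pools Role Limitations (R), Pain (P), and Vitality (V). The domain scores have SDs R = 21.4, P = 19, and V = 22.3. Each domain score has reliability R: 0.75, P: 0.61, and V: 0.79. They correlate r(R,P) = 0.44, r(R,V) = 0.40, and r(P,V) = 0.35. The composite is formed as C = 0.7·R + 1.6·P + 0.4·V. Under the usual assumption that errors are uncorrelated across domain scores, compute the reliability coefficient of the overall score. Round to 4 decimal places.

0.7750

Var(C) = 0.7²·21.4² + 1.6²·19² + 0.4²·22.3² + 2·[1.12·21.4·19·0.44 + 0.28·21.4·22.3·0.40 + 0.64·19·22.3·0.35] = 1228.13 + 697.46 = 1925.59.
With uncorrelated errors the cross-covariances are all true-score covariance, so they carry over unchanged; only the diagonal terms shrink to ρᵢσᵢ².
True-score variance = [0.7²·21.4²·0.75 + 1.6²·19²·0.61 + 0.4²·22.3²·0.79] + 697.46 = 794.895 + 697.46 = 1492.36.
Reliability = 1492.36 / 1925.59 = 0.7750.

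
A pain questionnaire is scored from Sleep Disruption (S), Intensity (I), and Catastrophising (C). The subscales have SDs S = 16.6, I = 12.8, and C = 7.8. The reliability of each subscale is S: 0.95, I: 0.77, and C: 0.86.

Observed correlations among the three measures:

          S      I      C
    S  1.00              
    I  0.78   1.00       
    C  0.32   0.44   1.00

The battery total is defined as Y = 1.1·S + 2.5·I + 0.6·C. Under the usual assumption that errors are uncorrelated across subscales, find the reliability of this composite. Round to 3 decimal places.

Var(Y) = 1.1²·16.6² + 2.5²·12.8² + 0.6²·7.8² + 2·[2.75·16.6·12.8·0.78 + 0.66·16.6·7.8·0.32 + 1.5·12.8·7.8·0.44] = 1379.33 + 1098.02 = 2477.35.
Under uncorrelated errors the observed covariances equal the true-score covariances, so only the own-variance terms attenuate.
True-score variance = [1.1²·16.6²·0.95 + 2.5²·12.8²·0.77 + 0.6²·7.8²·0.86] + 1098.02 = 1124.07 + 1098.02 = 2222.09.
Reliability = 2222.09 / 2477.35 = 0.897.

0.897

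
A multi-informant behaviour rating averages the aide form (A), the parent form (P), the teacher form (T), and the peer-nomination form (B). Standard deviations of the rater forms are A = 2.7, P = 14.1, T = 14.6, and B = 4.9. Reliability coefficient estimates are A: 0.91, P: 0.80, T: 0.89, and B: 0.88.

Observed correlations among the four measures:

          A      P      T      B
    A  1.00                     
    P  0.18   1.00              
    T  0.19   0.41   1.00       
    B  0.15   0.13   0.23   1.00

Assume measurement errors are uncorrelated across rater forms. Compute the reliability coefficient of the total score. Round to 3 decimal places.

Var(A+P+T+B) = 2.7² + 14.1² + 14.6² + 4.9² + 2·[2.7·14.1·0.18 + 2.7·14.6·0.19 + 2.7·4.9·0.15 + 14.1·14.6·0.41 + 14.1·4.9·0.13 + 14.6·4.9·0.23] = 443.27 + 252.331 = 695.601.
Because errors are independent across components, Cov(Tᵢ,Tⱼ) = Cov(Xᵢ,Xⱼ); the off-diagonal part of the true-score variance is the same as above.
True-score variance = [2.7²·0.91 + 14.1²·0.80 + 14.6²·0.89 + 4.9²·0.88] + 252.331 = 376.523 + 252.331 = 628.854.
Reliability = 628.854 / 695.601 = 0.904.

0.904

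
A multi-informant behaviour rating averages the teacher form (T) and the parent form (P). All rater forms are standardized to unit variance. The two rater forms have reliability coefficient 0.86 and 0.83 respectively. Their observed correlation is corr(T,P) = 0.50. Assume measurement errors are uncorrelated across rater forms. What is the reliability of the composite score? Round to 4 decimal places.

0.8967

Var(T+P) = 2 + 2·[0.50] = 2 + 1 = 3.
Because errors are independent across components, Cov(Tᵢ,Tⱼ) = Cov(Xᵢ,Xⱼ); the off-diagonal part of the true-score variance is the same as above.
True-score variance = [0.86 + 0.83] + 1 = 1.69 + 1 = 2.69.
Reliability = 2.69 / 3 = 0.8967.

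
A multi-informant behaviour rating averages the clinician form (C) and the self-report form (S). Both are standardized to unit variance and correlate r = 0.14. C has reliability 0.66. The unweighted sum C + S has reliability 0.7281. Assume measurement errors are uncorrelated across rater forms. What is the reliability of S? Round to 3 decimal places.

0.720

Var(C+S) = 2 + 2·0.14 = 2.280.
True-score variance = ρ_C + ρ_S + 2·0.14, so 0.7281 = (0.66 + ρ_S + 0.28) / 2.280.
ρ_S = 0.7281·2.280 − 0.66 − 0.28 = 0.720.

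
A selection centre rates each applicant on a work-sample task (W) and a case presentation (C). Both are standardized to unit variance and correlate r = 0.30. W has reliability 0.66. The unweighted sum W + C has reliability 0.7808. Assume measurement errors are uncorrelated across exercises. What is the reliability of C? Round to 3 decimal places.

0.770

Var(W+C) = 2 + 2·0.30 = 2.600.
True-score variance = ρ_W + ρ_C + 2·0.30, so 0.7808 = (0.66 + ρ_C + 0.60) / 2.600.
ρ_C = 0.7808·2.600 − 0.66 − 0.60 = 0.770.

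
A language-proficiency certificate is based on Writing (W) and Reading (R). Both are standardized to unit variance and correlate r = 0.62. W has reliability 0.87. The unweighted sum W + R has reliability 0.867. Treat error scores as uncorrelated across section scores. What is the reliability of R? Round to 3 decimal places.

0.699

Var(W+R) = 2 + 2·0.62 = 3.240.
True-score variance = ρ_W + ρ_R + 2·0.62, so 0.867 = (0.87 + ρ_R + 1.24) / 3.240.
ρ_R = 0.867·3.240 − 0.87 − 1.24 = 0.699.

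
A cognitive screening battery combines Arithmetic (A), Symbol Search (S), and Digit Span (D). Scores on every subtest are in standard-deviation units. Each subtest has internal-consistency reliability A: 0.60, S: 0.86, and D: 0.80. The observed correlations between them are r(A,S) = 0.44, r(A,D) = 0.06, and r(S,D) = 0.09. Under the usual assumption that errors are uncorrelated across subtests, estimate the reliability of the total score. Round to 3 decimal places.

Var(A+S+D) = 3 + 2·[0.44 + 0.06 + 0.09] = 3 + 1.18 = 4.18.
Because errors are independent across components, Cov(Tᵢ,Tⱼ) = Cov(Xᵢ,Xⱼ); the off-diagonal part of the true-score variance is the same as above.
True-score variance = [0.60 + 0.86 + 0.80] + 1.18 = 2.26 + 1.18 = 3.44.
Reliability = 3.44 / 4.18 = 0.823.

0.823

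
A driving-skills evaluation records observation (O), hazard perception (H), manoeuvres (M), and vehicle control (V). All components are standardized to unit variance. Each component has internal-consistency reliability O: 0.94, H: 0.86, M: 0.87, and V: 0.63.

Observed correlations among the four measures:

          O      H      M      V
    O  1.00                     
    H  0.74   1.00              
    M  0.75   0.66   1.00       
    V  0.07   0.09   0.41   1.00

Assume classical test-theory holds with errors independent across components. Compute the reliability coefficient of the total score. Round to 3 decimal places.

0.926

Var(O+H+M+V) = 4 + 2·[0.74 + 0.75 + 0.07 + 0.66 + 0.09 + 0.41] = 4 + 5.44 = 9.44.
Under uncorrelated errors the observed covariances equal the true-score covariances, so only the own-variance terms attenuate.
True-score variance = [0.94 + 0.86 + 0.87 + 0.63] + 5.44 = 3.3 + 5.44 = 8.74.
Reliability = 8.74 / 9.44 = 0.926.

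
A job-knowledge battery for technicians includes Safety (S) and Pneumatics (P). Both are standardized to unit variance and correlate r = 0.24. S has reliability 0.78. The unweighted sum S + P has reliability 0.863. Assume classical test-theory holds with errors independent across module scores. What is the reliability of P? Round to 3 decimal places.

0.880

Var(S+P) = 2 + 2·0.24 = 2.480.
True-score variance = ρ_S + ρ_P + 2·0.24, so 0.863 = (0.78 + ρ_P + 0.48) / 2.480.
ρ_P = 0.863·2.480 − 0.78 − 0.48 = 0.880.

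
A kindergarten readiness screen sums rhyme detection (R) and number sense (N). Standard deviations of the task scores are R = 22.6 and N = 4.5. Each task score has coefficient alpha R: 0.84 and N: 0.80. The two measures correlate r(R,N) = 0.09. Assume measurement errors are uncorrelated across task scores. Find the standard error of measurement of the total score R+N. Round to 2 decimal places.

9.26

Var(total) = 531.01 + 18.306 = 549.316.
True-score variance = 445.238 + 18.306 = 463.544, so reliability = 0.8439.
Error variance = 549.316 − 463.544 = 85.7716; SEM = √85.7716 = 9.26.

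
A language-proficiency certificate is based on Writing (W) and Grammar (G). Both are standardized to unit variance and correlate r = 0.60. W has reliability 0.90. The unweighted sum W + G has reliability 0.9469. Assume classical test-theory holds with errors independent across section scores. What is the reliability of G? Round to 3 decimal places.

0.930

Var(W+G) = 2 + 2·0.60 = 3.200.
True-score variance = ρ_W + ρ_G + 2·0.60, so 0.9469 = (0.90 + ρ_G + 1.20) / 3.200.
ρ_G = 0.9469·3.200 − 0.90 − 1.20 = 0.930.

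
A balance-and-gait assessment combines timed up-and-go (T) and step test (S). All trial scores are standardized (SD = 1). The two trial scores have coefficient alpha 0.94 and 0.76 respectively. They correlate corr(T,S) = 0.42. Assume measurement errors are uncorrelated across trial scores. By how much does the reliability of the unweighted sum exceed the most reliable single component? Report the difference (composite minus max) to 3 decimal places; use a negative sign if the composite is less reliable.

-0.046

Var(sum) = 2 + 0.84 = 2.84; true-score variance = 1.7 + 0.84 = 2.54; composite reliability = 0.8944.
Max component reliability = 0.9400.
Difference = 0.8944 − 0.9400 = -0.046.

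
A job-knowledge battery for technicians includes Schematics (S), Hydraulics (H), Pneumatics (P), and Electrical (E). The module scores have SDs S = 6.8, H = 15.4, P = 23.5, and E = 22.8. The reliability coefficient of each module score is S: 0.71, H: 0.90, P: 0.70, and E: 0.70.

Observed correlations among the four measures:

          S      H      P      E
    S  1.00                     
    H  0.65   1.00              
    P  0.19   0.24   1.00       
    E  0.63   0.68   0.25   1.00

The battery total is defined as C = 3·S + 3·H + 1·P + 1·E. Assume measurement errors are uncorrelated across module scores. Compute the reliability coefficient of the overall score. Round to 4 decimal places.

Var(C) = 3²·6.8² + 3²·15.4² + 23.5² + 22.8² + 2·[9·6.8·15.4·0.65 + 3·6.8·23.5·0.19 + 3·6.8·22.8·0.63 + 3·15.4·23.5·0.24 + 3·15.4·22.8·0.68 + 23.5·22.8·0.25] = 3622.69 + 4215.05 = 7837.74.
Under uncorrelated errors the observed covariances equal the true-score covariances, so only the own-variance terms attenuate.
True-score variance = [3²·6.8²·0.71 + 3²·15.4²·0.90 + 23.5²·0.70 + 22.8²·0.70] + 4215.05 = 2966.93 + 4215.05 = 7181.99.
Reliability = 7181.99 / 7837.74 = 0.9163.

0.9163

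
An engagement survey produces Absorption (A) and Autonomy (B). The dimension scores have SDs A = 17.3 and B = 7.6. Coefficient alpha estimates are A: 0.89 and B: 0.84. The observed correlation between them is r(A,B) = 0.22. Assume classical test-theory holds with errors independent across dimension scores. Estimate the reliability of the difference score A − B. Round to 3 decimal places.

Var(A−B) = 17.3² + 7.6² − 2·17.3·7.6·0.22 = 357.05 − 57.8512 = 299.199.
With uncorrelated errors the cross-covariances are all true-score covariance, so they carry over unchanged; only the diagonal terms shrink to ρᵢσᵢ².
True-score variance = [17.3²·0.89 + 7.6²·0.84] − 57.8512 = 314.887 − 57.8512 = 257.035.
Reliability = 257.035 / 299.199 = 0.859.

0.859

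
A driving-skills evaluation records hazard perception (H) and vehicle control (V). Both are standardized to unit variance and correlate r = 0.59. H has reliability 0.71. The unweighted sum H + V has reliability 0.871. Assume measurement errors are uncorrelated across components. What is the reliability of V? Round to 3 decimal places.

Var(H+V) = 2 + 2·0.59 = 3.180.
True-score variance = ρ_H + ρ_V + 2·0.59, so 0.871 = (0.71 + ρ_V + 1.18) / 3.180.
ρ_V = 0.871·3.180 − 0.71 − 1.18 = 0.880.

0.880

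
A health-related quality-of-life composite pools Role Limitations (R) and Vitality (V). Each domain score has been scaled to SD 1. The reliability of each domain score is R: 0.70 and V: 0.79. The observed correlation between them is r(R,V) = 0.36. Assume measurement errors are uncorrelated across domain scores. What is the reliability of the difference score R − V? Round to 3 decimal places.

0.602

Var(R−V) = 1 + 1 − 2·0.36 = 2 − 0.72 = 1.28.
Under uncorrelated errors the observed covariances equal the true-score covariances, so only the own-variance terms attenuate.
True-score variance = [0.70 + 0.79] − 0.72 = 1.49 − 0.72 = 0.77.
Reliability = 0.77 / 1.28 = 0.602.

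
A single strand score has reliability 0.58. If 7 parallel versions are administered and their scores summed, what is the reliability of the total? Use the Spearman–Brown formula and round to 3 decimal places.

0.906

ρ_k = kρ / (1 + (k−1)ρ) = 7·0.58 / (1 + 6·0.58) = 4.060 / 4.480 = 0.906.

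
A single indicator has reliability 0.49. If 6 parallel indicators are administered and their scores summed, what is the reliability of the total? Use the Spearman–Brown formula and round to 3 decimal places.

ρ_k = kρ / (1 + (k−1)ρ) = 6·0.49 / (1 + 5·0.49) = 2.940 / 3.450 = 0.852.

0.852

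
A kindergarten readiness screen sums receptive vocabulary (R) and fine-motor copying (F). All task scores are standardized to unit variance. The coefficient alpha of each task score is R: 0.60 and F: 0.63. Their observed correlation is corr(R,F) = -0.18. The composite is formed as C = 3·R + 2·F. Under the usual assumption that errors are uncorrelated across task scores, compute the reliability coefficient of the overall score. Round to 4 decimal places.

Var(C) = 3² + 2² + 2·[6·(-0.18)] = 13 − 2.16 = 10.84.
Because errors are independent across components, Cov(Tᵢ,Tⱼ) = Cov(Xᵢ,Xⱼ); the off-diagonal part of the true-score variance is the same as above.
True-score variance = [3²·0.60 + 2²·0.63] − 2.16 = 7.92 − 2.16 = 5.76.
Reliability = 5.76 / 10.84 = 0.5314.

0.5314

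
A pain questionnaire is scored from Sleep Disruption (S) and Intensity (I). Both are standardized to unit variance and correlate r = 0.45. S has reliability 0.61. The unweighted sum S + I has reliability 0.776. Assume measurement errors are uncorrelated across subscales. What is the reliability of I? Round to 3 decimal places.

0.740

Var(S+I) = 2 + 2·0.45 = 2.900.
True-score variance = ρ_S + ρ_I + 2·0.45, so 0.776 = (0.61 + ρ_I + 0.90) / 2.900.
ρ_I = 0.776·2.900 − 0.61 − 0.90 = 0.740.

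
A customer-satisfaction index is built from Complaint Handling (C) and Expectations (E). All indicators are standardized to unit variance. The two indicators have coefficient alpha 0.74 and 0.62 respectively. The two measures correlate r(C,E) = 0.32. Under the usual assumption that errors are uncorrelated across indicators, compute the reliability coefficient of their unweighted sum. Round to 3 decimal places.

Var(C+E) = 2 + 2·[0.32] = 2 + 0.64 = 2.64.
With uncorrelated errors the cross-covariances are all true-score covariance, so they carry over unchanged; only the diagonal terms shrink to ρᵢσᵢ².
True-score variance = [0.74 + 0.62] + 0.64 = 1.36 + 0.64 = 2.
Reliability = 2 / 2.64 = 0.758.

0.758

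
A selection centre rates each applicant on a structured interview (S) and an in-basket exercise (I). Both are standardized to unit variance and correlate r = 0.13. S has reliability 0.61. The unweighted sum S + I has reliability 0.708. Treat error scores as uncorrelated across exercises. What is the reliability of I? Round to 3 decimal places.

0.730

Var(S+I) = 2 + 2·0.13 = 2.260.
True-score variance = ρ_S + ρ_I + 2·0.13, so 0.708 = (0.61 + ρ_I + 0.26) / 2.260.
ρ_I = 0.708·2.260 − 0.61 − 0.26 = 0.730.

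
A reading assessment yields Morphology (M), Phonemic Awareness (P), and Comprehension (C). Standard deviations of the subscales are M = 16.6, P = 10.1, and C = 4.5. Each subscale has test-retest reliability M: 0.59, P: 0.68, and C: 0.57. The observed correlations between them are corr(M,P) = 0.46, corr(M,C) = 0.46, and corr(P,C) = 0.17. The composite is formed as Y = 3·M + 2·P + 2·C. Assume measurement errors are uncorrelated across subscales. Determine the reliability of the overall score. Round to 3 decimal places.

0.729

Var(Y) = 3²·16.6² + 2²·10.1² + 2²·4.5² + 2·[6·16.6·10.1·0.46 + 6·16.6·4.5·0.46 + 4·10.1·4.5·0.17] = 2969.08 + 1399.64 = 4368.72.
Under uncorrelated errors the observed covariances equal the true-score covariances, so only the own-variance terms attenuate.
True-score variance = [3²·16.6²·0.59 + 2²·10.1²·0.68 + 2²·4.5²·0.57] + 1399.64 = 1786.86 + 1399.64 = 3186.5.
Reliability = 3186.5 / 4368.72 = 0.729.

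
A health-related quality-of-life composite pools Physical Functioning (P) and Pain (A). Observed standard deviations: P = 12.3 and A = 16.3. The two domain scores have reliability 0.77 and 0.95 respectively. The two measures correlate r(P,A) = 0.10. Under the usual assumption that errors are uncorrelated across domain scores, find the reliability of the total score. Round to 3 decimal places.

0.895

Var(P+A) = 12.3² + 16.3² + 2·[12.3·16.3·0.10] = 416.98 + 40.098 = 457.078.
With uncorrelated errors the cross-covariances are all true-score covariance, so they carry over unchanged; only the diagonal terms shrink to ρᵢσᵢ².
True-score variance = [12.3²·0.77 + 16.3²·0.95] + 40.098 = 368.899 + 40.098 = 408.997.
Reliability = 408.997 / 457.078 = 0.895.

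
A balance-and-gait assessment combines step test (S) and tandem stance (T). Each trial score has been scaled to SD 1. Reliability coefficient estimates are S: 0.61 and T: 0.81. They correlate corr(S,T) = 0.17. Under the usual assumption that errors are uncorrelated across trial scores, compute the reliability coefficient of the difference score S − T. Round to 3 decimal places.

Var(S−T) = 1 + 1 − 2·0.17 = 2 − 0.34 = 1.66.
Because errors are independent across components, Cov(Tᵢ,Tⱼ) = Cov(Xᵢ,Xⱼ); the off-diagonal part of the true-score variance is the same as above.
True-score variance = [0.61 + 0.81] − 0.34 = 1.42 − 0.34 = 1.08.
Reliability = 1.08 / 1.66 = 0.651.

0.651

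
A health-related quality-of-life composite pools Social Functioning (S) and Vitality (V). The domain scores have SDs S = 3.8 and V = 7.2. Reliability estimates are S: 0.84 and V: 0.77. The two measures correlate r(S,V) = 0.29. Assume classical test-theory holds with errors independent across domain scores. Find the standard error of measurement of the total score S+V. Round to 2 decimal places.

Var(total) = 66.28 + 15.8688 = 82.1488.
True-score variance = 52.0464 + 15.8688 = 67.9152, so reliability = 0.8267.
Error variance = 82.1488 − 67.9152 = 14.2336; SEM = √14.2336 = 3.77.

3.77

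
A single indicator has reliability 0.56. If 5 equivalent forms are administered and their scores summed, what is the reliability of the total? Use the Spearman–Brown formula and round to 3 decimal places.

ρ_k = kρ / (1 + (k−1)ρ) = 5·0.56 / (1 + 4·0.56) = 2.800 / 3.240 = 0.864.

0.864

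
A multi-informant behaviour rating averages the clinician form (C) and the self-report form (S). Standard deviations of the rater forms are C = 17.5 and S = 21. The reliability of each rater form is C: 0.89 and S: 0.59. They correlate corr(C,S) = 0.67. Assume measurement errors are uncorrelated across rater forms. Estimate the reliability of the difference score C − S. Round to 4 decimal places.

0.1582

Var(C−S) = 17.5² + 21² − 2·17.5·21·0.67 = 747.25 − 492.45 = 254.8.
Under uncorrelated errors the observed covariances equal the true-score covariances, so only the own-variance terms attenuate.
True-score variance = [17.5²·0.89 + 21²·0.59] − 492.45 = 532.753 − 492.45 = 40.3025.
Reliability = 40.3025 / 254.8 = 0.1582.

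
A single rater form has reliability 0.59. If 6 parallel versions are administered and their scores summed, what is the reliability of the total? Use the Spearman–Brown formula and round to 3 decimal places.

ρ_k = kρ / (1 + (k−1)ρ) = 6·0.59 / (1 + 5·0.59) = 3.540 / 3.950 = 0.896.

0.896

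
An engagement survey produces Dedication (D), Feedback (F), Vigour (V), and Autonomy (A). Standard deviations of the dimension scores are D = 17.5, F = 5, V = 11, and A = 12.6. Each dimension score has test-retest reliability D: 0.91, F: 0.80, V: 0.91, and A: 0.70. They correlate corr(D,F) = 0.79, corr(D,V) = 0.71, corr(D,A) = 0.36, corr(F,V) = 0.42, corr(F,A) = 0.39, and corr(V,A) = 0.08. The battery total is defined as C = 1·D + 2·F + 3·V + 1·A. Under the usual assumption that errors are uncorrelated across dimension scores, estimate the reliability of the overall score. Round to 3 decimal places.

Var(C) = 17.5² + 2²·5² + 3²·11² + 12.6² + 2·[2·17.5·5·0.79 + 3·17.5·11·0.71 + 17.5·12.6·0.36 + 6·5·11·0.42 + 2·5·12.6·0.39 + 3·11·12.6·0.08] = 1654.01 + 1697.32 = 3351.33.
With uncorrelated errors the cross-covariances are all true-score covariance, so they carry over unchanged; only the diagonal terms shrink to ρᵢσᵢ².
True-score variance = [17.5²·0.91 + 2²·5²·0.80 + 3²·11²·0.91 + 12.6²·0.70] + 1697.32 = 1460.81 + 1697.32 = 3158.13.
Reliability = 3158.13 / 3351.33 = 0.942.

0.942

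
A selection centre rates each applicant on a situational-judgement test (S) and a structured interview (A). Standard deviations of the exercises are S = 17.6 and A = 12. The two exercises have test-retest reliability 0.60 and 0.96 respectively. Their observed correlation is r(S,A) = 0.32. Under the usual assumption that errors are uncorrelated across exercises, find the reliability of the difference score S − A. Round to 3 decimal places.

0.593

Var(S−A) = 17.6² + 12² − 2·17.6·12·0.32 = 453.76 − 135.168 = 318.592.
With uncorrelated errors the cross-covariances are all true-score covariance, so they carry over unchanged; only the diagonal terms shrink to ρᵢσᵢ².
True-score variance = [17.6²·0.60 + 12²·0.96] − 135.168 = 324.096 − 135.168 = 188.928.
Reliability = 188.928 / 318.592 = 0.593.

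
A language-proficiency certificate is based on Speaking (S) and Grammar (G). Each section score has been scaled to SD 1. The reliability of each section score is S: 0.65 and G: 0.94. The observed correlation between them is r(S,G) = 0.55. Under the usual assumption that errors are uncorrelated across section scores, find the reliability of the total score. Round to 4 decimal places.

Var(S+G) = 2 + 2·[0.55] = 2 + 1.1 = 3.1.
With uncorrelated errors the cross-covariances are all true-score covariance, so they carry over unchanged; only the diagonal terms shrink to ρᵢσᵢ².
True-score variance = [0.65 + 0.94] + 1.1 = 1.59 + 1.1 = 2.69.
Reliability = 2.69 / 3.1 = 0.8677.

0.8677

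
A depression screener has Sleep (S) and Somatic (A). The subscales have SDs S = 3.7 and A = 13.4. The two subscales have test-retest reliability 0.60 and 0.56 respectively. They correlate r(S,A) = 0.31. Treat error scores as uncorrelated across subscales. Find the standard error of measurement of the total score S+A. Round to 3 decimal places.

Var(total) = 193.25 + 30.7396 = 223.99.
True-score variance = 108.768 + 30.7396 = 139.507, so reliability = 0.6228.
Error variance = 223.99 − 139.507 = 84.4824; SEM = √84.4824 = 9.191.

9.191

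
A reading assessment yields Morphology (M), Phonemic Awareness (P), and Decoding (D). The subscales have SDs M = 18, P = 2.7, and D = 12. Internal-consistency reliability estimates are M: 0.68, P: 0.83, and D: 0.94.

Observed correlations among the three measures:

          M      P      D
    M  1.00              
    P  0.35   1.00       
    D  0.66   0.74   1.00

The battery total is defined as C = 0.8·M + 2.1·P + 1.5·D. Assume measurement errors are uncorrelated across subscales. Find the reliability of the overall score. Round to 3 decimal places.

Var(C) = 0.8²·18² + 2.1²·2.7² + 1.5²·12² + 2·[1.68·18·2.7·0.35 + 1.2·18·12·0.66 + 3.15·2.7·12·0.74] = 563.509 + 550.346 = 1113.86.
With uncorrelated errors the cross-covariances are all true-score covariance, so they carry over unchanged; only the diagonal terms shrink to ρᵢσᵢ².
True-score variance = [0.8²·18²·0.68 + 2.1²·2.7²·0.83 + 1.5²·12²·0.94] + 550.346 = 472.248 + 550.346 = 1022.59.
Reliability = 1022.59 / 1113.86 = 0.918.

0.918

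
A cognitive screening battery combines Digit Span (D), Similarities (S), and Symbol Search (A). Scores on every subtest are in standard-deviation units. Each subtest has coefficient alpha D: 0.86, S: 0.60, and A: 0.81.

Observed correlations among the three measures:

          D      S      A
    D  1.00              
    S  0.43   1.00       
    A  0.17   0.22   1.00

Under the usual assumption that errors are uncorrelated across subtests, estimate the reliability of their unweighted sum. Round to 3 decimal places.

0.843

Var(D+S+A) = 3 + 2·[0.43 + 0.17 + 0.22] = 3 + 1.64 = 4.64.
Under uncorrelated errors the observed covariances equal the true-score covariances, so only the own-variance terms attenuate.
True-score variance = [0.86 + 0.60 + 0.81] + 1.64 = 2.27 + 1.64 = 3.91.
Reliability = 3.91 / 4.64 = 0.843.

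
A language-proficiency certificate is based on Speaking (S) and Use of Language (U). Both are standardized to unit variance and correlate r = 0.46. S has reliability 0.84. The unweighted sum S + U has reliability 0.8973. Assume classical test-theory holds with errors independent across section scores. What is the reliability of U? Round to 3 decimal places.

Var(S+U) = 2 + 2·0.46 = 2.920.
True-score variance = ρ_S + ρ_U + 2·0.46, so 0.8973 = (0.84 + ρ_U + 0.92) / 2.920.
ρ_U = 0.8973·2.920 − 0.84 − 0.92 = 0.860.

0.860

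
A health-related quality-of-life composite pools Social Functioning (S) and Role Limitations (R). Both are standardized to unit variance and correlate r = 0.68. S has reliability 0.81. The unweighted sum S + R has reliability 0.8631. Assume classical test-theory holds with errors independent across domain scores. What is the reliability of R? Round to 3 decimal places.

Var(S+R) = 2 + 2·0.68 = 3.360.
True-score variance = ρ_S + ρ_R + 2·0.68, so 0.8631 = (0.81 + ρ_R + 1.36) / 3.360.
ρ_R = 0.8631·3.360 − 0.81 − 1.36 = 0.730.

0.730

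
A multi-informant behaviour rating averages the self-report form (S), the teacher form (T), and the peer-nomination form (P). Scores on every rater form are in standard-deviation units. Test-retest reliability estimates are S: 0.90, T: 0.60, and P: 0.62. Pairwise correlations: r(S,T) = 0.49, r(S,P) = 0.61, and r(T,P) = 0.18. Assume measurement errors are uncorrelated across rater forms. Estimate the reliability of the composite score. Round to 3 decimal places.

Var(S+T+P) = 3 + 2·[0.49 + 0.61 + 0.18] = 3 + 2.56 = 5.56.
Under uncorrelated errors the observed covariances equal the true-score covariances, so only the own-variance terms attenuate.
True-score variance = [0.90 + 0.60 + 0.62] + 2.56 = 2.12 + 2.56 = 4.68.
Reliability = 4.68 / 5.56 = 0.842.

0.842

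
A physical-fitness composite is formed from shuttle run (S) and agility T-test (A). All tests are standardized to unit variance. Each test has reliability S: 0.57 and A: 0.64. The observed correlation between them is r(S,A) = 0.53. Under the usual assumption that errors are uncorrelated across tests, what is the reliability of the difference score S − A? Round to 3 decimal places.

0.160

Var(S−A) = 1 + 1 − 2·0.53 = 2 − 1.06 = 0.94.
Under uncorrelated errors the observed covariances equal the true-score covariances, so only the own-variance terms attenuate.
True-score variance = [0.57 + 0.64] − 1.06 = 1.21 − 1.06 = 0.15.
Reliability = 0.15 / 0.94 = 0.160.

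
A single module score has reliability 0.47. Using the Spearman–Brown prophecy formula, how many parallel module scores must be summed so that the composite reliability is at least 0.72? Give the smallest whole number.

k ≥ ρ*(1−ρ₁)/(ρ₁(1−ρ*)) = 0.72·0.53 / (0.47·0.28) = 2.900.
Smallest integer k = 3.

3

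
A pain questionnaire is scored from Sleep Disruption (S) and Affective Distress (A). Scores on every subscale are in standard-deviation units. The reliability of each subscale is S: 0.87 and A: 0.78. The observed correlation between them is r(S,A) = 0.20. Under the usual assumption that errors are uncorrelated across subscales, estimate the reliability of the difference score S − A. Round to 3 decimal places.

0.781

Var(S−A) = 1 + 1 − 2·0.20 = 2 − 0.4 = 1.6.
Under uncorrelated errors the observed covariances equal the true-score covariances, so only the own-variance terms attenuate.
True-score variance = [0.87 + 0.78] − 0.4 = 1.65 − 0.4 = 1.25.
Reliability = 1.25 / 1.6 = 0.781.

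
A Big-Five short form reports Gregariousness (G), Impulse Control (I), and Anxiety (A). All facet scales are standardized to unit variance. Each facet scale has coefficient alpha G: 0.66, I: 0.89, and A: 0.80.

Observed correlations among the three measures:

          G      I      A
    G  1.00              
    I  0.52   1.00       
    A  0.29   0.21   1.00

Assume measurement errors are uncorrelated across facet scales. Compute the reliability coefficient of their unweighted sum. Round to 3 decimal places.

Var(G+I+A) = 3 + 2·[0.52 + 0.29 + 0.21] = 3 + 2.04 = 5.04.
Because errors are independent across components, Cov(Tᵢ,Tⱼ) = Cov(Xᵢ,Xⱼ); the off-diagonal part of the true-score variance is the same as above.
True-score variance = [0.66 + 0.89 + 0.80] + 2.04 = 2.35 + 2.04 = 4.39.
Reliability = 4.39 / 5.04 = 0.871.

0.871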